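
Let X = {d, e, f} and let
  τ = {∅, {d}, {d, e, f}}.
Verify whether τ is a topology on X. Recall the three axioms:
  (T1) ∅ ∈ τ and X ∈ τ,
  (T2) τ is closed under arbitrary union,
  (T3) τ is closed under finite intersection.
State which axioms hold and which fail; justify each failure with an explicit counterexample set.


τ IS a topology on X.

Axiom (T1): ∅ ∈ τ? Yes; X ∈ τ? Yes.
Axiom (T2/T3): check pairwise unions and intersections of members of τ.
All pairwise intersections and unions checked — each lies in τ. Therefore τ satisfies (T1), (T2), (T3): it IS a topology on X.


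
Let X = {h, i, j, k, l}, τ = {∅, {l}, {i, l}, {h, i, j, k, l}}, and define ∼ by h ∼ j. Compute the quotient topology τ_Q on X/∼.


X/∼ = {[h=j], [i], [k], [l]}; |τ_Q| = 4.

Equivalence classes: [h=j], [i], [k], [l].
Quotient map π: X → X/∼ sends h ↦ [h=j], i ↦ [i], j ↦ [h=j], k ↦ [k], l ↦ [l].
For each subset V ⊆ X/∼, compute π^{-1}(V) ⊆ X and check whether π^{-1}(V) ∈ τ. V is open in τ_Q iff π^{-1}(V) ∈ τ.
  V = {}: π^{-1}(V) = ∅ ∈ τ ✓.
  V = {[h=j]}: π^{-1}(V) = {h, j} ∉ τ ✗.
  V = {[i]}: π^{-1}(V) = {i} ∉ τ ✗.
  V = {[h=j], [i]}: π^{-1}(V) = {h, i, j} ∉ τ ✗.
  V = {[k]}: π^{-1}(V) = {k} ∉ τ ✗.
  V = {[h=j], [k]}: π^{-1}(V) = {h, j, k} ∉ τ ✗.
  V = {[i], [k]}: π^{-1}(V) = {i, k} ∉ τ ✗.
  V = {[h=j], [i], [k]}: π^{-1}(V) = {h, i, j, k} ∉ τ ✗.
  V = {[l]}: π^{-1}(V) = {l} ∈ τ ✓.
  V = {[h=j], [l]}: π^{-1}(V) = {h, j, l} ∉ τ ✗.
  V = {[i], [l]}: π^{-1}(V) = {i, l} ∈ τ ✓.
  V = {[h=j], [i], [l]}: π^{-1}(V) = {h, i, j, l} ∉ τ ✗.
  V = {[k], [l]}: π^{-1}(V) = {k, l} ∉ τ ✗.
  V = {[h=j], [k], [l]}: π^{-1}(V) = {h, j, k, l} ∉ τ ✗.
  V = {[i], [k], [l]}: π^{-1}(V) = {i, k, l} ∉ τ ✗.
  V = {[h=j], [i], [k], [l]}: π^{-1}(V) = {h, i, j, k, l} ∈ τ ✓.
Open sets in the quotient: τ_Q = {{}, {[l]}, {[i], [l]}, {[h=j], [i], [k], [l]}} (4 elements).


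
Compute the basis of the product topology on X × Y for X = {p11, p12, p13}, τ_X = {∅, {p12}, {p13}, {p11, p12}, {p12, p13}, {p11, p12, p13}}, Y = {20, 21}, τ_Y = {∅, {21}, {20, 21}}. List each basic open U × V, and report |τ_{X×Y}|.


Basis B = {∅ × ∅, {p12} × {21}, {p13} × {21}, {p11, p12} × {21}, {p12} × {20, 21}, {p12, p13} × {21}, {p13} × {20, 21}, {p11, p12, p13} × {21}, {p11, p12} × {20, 21}, {p12, p13} × {20, 21}, {p11, p12, p13} × {20, 21}}; |τ_{X×Y}| = 18.

Enumerate products U × V with U ∈ τ_X, V ∈ τ_Y (deduplicated):
  ∅ × ∅ = {} (∅)
  {p12} × {21} = {(p12,21)}
  {p13} × {21} = {(p13,21)}
  {p11, p12} × {21} = {(p11,21), (p12,21)}
  {p12} × {20, 21} = {(p12,20), (p12,21)}
  {p12, p13} × {21} = {(p12,21), (p13,21)}
  {p13} × {20, 21} = {(p13,20), (p13,21)}
  {p11, p12, p13} × {21} = {(p11,21), (p12,21), (p13,21)}
  {p11, p12} × {20, 21} = {(p11,20), (p11,21), (p12,20), (p12,21)}
  {p12, p13} × {20, 21} = {(p12,20), (p12,21), (p13,20), (p13,21)}
  {p11, p12, p13} × {20, 21} = {(p11,20), (p11,21), (p12,20), (p12,21), (p13,20), (p13,21)}
These 11 distinct sets form the basis B.
Close under arbitrary unions to get τ_{X×Y}; counting gives |τ_{X×Y}| = 18.


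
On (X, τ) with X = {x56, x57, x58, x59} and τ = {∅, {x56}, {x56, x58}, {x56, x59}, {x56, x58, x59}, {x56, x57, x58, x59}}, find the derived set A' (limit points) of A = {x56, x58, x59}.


A' = {x57, x58, x59}

For each x ∈ X, list the open sets U ∈ τ with x ∈ U, then check whether U ∩ (A ∖ {x}) ≠ ∅ for every such U.
  x = x56: open {x56} ∋ x has {x56} ∩ (A ∖ {x56}) = ∅, so x is NOT a limit point.
  x = x57: opens ∋ x are {x56, x57, x58, x59}; each meets A ∖ {x57}, so x IS a limit point.
  x = x58: opens ∋ x are {x56, x58}, {x56, x58, x59}, {x56, x57, x58, x59}; each meets A ∖ {x58}, so x IS a limit point.
  x = x59: opens ∋ x are {x56, x59}, {x56, x58, x59}, {x56, x57, x58, x59}; each meets A ∖ {x59}, so x IS a limit point.
Collecting: A' = {x57, x58, x59}.


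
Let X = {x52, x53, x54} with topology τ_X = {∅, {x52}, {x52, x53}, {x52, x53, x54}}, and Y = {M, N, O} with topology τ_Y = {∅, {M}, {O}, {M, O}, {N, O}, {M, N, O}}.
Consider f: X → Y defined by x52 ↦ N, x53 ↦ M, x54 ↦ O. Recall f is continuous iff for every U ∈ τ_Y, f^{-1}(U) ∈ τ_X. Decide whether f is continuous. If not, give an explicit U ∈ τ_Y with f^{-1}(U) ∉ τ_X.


f is NOT continuous.

Compute f^{-1}(U) for each U ∈ τ_Y:
  U = ∅: f^{-1}(U) = ∅ ∈ τ_X ✓.
  U = {M}: f^{-1}(U) = {x53} ∉ τ_X ✗.
  U = {O}: f^{-1}(U) = {x54} ∉ τ_X ✗.
  U = {M, O}: f^{-1}(U) = {x53, x54} ∉ τ_X ✗.
  U = {N, O}: f^{-1}(U) = {x52, x54} ∉ τ_X ✗.
  U = {M, N, O}: f^{-1}(U) = {x52, x53, x54} ∈ τ_X ✓.
Found U = {M} with f^{-1}(U) = {x53} not in τ_X. Therefore f is NOT continuous.


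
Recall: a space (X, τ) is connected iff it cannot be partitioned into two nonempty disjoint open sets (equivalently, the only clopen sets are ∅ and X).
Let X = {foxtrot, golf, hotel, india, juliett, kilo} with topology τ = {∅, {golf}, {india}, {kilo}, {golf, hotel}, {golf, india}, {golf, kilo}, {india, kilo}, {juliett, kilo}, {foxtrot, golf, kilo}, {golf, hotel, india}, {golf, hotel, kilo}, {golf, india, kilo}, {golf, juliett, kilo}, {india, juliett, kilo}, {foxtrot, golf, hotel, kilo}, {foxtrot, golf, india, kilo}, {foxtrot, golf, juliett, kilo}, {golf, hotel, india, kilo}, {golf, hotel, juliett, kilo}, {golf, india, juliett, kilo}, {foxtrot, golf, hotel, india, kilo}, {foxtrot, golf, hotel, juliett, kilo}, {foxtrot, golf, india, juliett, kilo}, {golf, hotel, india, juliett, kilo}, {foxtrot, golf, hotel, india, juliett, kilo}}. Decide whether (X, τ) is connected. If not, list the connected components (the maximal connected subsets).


(X, τ) is disconnected; components = [{india}, {foxtrot, golf, hotel, juliett, kilo}].

Find clopen sets (U ∈ τ with X ∖ U ∈ τ):
  U = ∅, X ∖ U = {foxtrot, golf, hotel, india, juliett, kilo} — both open, so U is clopen.
  U = {india}, X ∖ U = {foxtrot, golf, hotel, juliett, kilo} — both open, so U is clopen.
  U = {foxtrot, golf, hotel, juliett, kilo}, X ∖ U = {india} — both open, so U is clopen.
  U = {foxtrot, golf, hotel, india, juliett, kilo}, X ∖ U = ∅ — both open, so U is clopen.
Nontrivial clopen(s) exist: e.g. {foxtrot, golf, hotel, juliett, kilo}. So (X, τ) is disconnected.
Compute connected components by grouping points that agree on all clopens:
  component: {india}
  component: {foxtrot, golf, hotel, juliett, kilo}


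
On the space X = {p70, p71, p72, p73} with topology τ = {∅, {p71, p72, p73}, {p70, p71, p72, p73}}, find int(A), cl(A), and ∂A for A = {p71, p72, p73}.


int(A) = {p71, p72, p73}, cl(A) = {p70, p71, p72, p73}, ∂A = {p70}.

Closed sets in (X, τ) are complements of opens:
  closed(X, τ) = {∅, {p70}, {p70, p71, p72, p73}}.
int(A) = ⋃ {U ∈ τ : U ⊆ A}. Opens contained in A: ∅, {p71, p72, p73}.
Taking the union of these: int(A) = {p71, p72, p73}.
cl(A) = ⋂ {C closed : A ⊆ C}. Closed sets containing A: {p70, p71, p72, p73}.
Intersecting these: cl(A) = {p70, p71, p72, p73}.
∂A = cl(A) ∖ int(A) = {p70, p71, p72, p73} ∖ {p71, p72, p73} = {p70}.


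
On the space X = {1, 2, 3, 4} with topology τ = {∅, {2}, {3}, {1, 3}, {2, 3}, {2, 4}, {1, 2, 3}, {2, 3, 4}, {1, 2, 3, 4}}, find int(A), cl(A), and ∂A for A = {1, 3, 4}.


int(A) = {1, 3}, cl(A) = {1, 3, 4}, ∂A = {4}.

Closed sets in (X, τ) are complements of opens:
  closed(X, τ) = {∅, {1}, {4}, {1, 3}, {1, 4}, {2, 4}, {1, 2, 4}, {1, 3, 4}, {1, 2, 3, 4}}.
int(A) = ⋃ {U ∈ τ : U ⊆ A}. Opens contained in A: ∅, {3}, {1, 3}.
Taking the union of these: int(A) = {1, 3}.
cl(A) = ⋂ {C closed : A ⊆ C}. Closed sets containing A: {1, 3, 4}, {1, 2, 3, 4}.
Intersecting these: cl(A) = {1, 3, 4}.
∂A = cl(A) ∖ int(A) = {1, 3, 4} ∖ {1, 3} = {4}.


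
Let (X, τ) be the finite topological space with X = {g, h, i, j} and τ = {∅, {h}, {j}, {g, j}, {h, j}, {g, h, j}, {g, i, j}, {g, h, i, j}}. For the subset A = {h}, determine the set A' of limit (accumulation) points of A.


A' = ∅

For each x ∈ X, list the open sets U ∈ τ with x ∈ U, then check whether U ∩ (A ∖ {x}) ≠ ∅ for every such U.
  x = g: open {g, j} ∋ x has {g, j} ∩ (A ∖ {g}) = ∅, so x is NOT a limit point.
  x = h: open {h} ∋ x has {h} ∩ (A ∖ {h}) = ∅, so x is NOT a limit point.
  x = i: open {g, i, j} ∋ x has {g, i, j} ∩ (A ∖ {i}) = ∅, so x is NOT a limit point.
  x = j: open {j} ∋ x has {j} ∩ (A ∖ {j}) = ∅, so x is NOT a limit point.
Collecting: A' = ∅.


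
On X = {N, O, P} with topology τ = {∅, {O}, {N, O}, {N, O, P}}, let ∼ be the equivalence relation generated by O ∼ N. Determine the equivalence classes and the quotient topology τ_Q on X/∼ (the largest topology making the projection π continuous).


X/∼ = {[N=O], [P]}; |τ_Q| = 3.

Equivalence classes: [N=O], [P].
Quotient map π: X → X/∼ sends N ↦ [N=O], O ↦ [N=O], P ↦ [P].
For each subset V ⊆ X/∼, compute π^{-1}(V) ⊆ X and check whether π^{-1}(V) ∈ τ. V is open in τ_Q iff π^{-1}(V) ∈ τ.
  V = {}: π^{-1}(V) = ∅ ∈ τ ✓.
  V = {[N=O]}: π^{-1}(V) = {N, O} ∈ τ ✓.
  V = {[P]}: π^{-1}(V) = {P} ∉ τ ✗.
  V = {[N=O], [P]}: π^{-1}(V) = {N, O, P} ∈ τ ✓.
Open sets in the quotient: τ_Q = {{}, {[N=O]}, {[N=O], [P]}} (3 elements).


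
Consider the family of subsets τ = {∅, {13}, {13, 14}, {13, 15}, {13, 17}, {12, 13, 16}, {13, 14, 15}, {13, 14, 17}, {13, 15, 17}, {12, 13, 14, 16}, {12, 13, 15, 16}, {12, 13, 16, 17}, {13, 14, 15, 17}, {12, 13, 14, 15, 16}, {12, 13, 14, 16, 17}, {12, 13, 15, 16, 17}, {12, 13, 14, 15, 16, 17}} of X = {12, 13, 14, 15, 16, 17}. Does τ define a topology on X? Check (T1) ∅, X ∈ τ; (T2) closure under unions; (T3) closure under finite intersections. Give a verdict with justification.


τ IS a topology on X.

Axiom (T1): ∅ ∈ τ? Yes; X ∈ τ? Yes.
Axiom (T2/T3): check pairwise unions and intersections of members of τ.
All pairwise intersections and unions checked — each lies in τ. Therefore τ satisfies (T1), (T2), (T3): it IS a topology on X.


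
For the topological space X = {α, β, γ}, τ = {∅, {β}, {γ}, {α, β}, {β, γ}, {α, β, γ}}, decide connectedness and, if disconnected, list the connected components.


(X, τ) is disconnected; components = [{γ}, {α, β}].

Find clopen sets (U ∈ τ with X ∖ U ∈ τ):
  U = ∅, X ∖ U = {α, β, γ} — both open, so U is clopen.
  U = {γ}, X ∖ U = {α, β} — both open, so U is clopen.
  U = {α, β}, X ∖ U = {γ} — both open, so U is clopen.
  U = {α, β, γ}, X ∖ U = ∅ — both open, so U is clopen.
Nontrivial clopen(s) exist: e.g. {α, β}. So (X, τ) is disconnected.
Compute connected components by grouping points that agree on all clopens:
  component: {γ}
  component: {α, β}


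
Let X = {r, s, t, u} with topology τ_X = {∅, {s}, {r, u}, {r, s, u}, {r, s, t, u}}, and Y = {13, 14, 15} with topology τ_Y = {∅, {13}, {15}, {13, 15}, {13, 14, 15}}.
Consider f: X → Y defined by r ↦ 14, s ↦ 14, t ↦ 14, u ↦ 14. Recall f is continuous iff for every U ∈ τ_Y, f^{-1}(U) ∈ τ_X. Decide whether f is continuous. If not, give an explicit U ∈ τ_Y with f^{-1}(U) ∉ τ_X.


f IS continuous.

Compute f^{-1}(U) for each U ∈ τ_Y:
  U = ∅: f^{-1}(U) = ∅ ∈ τ_X ✓.
  U = {13}: f^{-1}(U) = ∅ ∈ τ_X ✓.
  U = {15}: f^{-1}(U) = ∅ ∈ τ_X ✓.
  U = {13, 15}: f^{-1}(U) = ∅ ∈ τ_X ✓.
  U = {13, 14, 15}: f^{-1}(U) = {r, s, t, u} ∈ τ_X ✓.
Every preimage lies in τ_X, so f IS continuous.


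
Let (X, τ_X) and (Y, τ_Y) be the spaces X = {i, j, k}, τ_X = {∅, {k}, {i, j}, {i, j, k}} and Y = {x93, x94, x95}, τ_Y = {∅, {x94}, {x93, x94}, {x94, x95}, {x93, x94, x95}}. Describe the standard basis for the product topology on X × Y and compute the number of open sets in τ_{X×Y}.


Basis B = {∅ × ∅, {k} × {x94}, {i, j} × {x94}, {k} × {x93, x94}, {k} × {x94, x95}, {i, j, k} × {x94}, {k} × {x93, x94, x95}, {i, j} × {x93, x94}, {i, j} × {x94, x95}, {i, j} × {x93, x94, x95}, {i, j, k} × {x93, x94}, {i, j, k} × {x94, x95}, {i, j, k} × {x93, x94, x95}}; |τ_{X×Y}| = 25.

Enumerate products U × V with U ∈ τ_X, V ∈ τ_Y (deduplicated):
  ∅ × ∅ = {} (∅)
  {k} × {x94} = {(k,x94)}
  {i, j} × {x94} = {(i,x94), (j,x94)}
  {k} × {x93, x94} = {(k,x93), (k,x94)}
  {k} × {x94, x95} = {(k,x94), (k,x95)}
  {i, j, k} × {x94} = {(i,x94), (j,x94), (k,x94)}
  {k} × {x93, x94, x95} = {(k,x93), (k,x94), (k,x95)}
  {i, j} × {x93, x94} = {(i,x93), (i,x94), (j,x93), (j,x94)}
  {i, j} × {x94, x95} = {(i,x94), (i,x95), (j,x94), (j,x95)}
  {i, j} × {x93, x94, x95} = {(i,x93), (i,x94), (i,x95), (j,x93), (j,x94), (j,x95)}
  {i, j, k} × {x93, x94} = {(i,x93), (i,x94), (j,x93), (j,x94), (k,x93), (k,x94)}
  {i, j, k} × {x94, x95} = {(i,x94), (i,x95), (j,x94), (j,x95), (k,x94), (k,x95)}
  {i, j, k} × {x93, x94, x95} = {(i,x93), (i,x94), (i,x95), (j,x93), (j,x94), (j,x95), (k,x93), (k,x94), (k,x95)}
These 13 distinct sets form the basis B.
Close under arbitrary unions to get τ_{X×Y}; counting gives |τ_{X×Y}| = 25.


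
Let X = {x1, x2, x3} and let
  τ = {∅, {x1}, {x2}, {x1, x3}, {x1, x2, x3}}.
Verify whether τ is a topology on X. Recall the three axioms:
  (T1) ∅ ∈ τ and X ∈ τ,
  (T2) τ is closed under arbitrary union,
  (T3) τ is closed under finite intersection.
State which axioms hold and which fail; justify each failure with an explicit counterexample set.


τ is NOT a topology on X.

Axiom (T1): ∅ ∈ τ? Yes; X ∈ τ? Yes.
Axiom (T2/T3): check pairwise unions and intersections of members of τ.
Counterexample for (T2): {x1} ∪ {x2} = {x1, x2} ∉ τ. Therefore τ is NOT a topology.


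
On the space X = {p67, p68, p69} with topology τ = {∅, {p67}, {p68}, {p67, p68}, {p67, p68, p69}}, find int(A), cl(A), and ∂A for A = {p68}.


int(A) = {p68}, cl(A) = {p68, p69}, ∂A = {p69}.

Closed sets in (X, τ) are complements of opens:
  closed(X, τ) = {∅, {p69}, {p67, p69}, {p68, p69}, {p67, p68, p69}}.
int(A) = ⋃ {U ∈ τ : U ⊆ A}. Opens contained in A: ∅, {p68}.
Taking the union of these: int(A) = {p68}.
cl(A) = ⋂ {C closed : A ⊆ C}. Closed sets containing A: {p68, p69}, {p67, p68, p69}.
Intersecting these: cl(A) = {p68, p69}.
∂A = cl(A) ∖ int(A) = {p68, p69} ∖ {p68} = {p69}.


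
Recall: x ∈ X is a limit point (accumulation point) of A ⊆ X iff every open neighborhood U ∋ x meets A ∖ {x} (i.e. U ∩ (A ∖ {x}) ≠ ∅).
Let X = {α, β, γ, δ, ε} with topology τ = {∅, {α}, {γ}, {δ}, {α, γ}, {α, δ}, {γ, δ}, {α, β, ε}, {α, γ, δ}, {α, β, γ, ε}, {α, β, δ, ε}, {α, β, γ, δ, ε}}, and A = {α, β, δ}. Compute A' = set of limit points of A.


A' = {β, ε}

For each x ∈ X, list the open sets U ∈ τ with x ∈ U, then check whether U ∩ (A ∖ {x}) ≠ ∅ for every such U.
  x = α: open {α} ∋ x has {α} ∩ (A ∖ {α}) = ∅, so x is NOT a limit point.
  x = β: opens ∋ x are {α, β, ε}, {α, β, γ, ε}, {α, β, δ, ε}, {α, β, γ, δ, ε}; each meets A ∖ {β}, so x IS a limit point.
  x = γ: open {γ} ∋ x has {γ} ∩ (A ∖ {γ}) = ∅, so x is NOT a limit point.
  x = δ: open {δ} ∋ x has {δ} ∩ (A ∖ {δ}) = ∅, so x is NOT a limit point.
  x = ε: opens ∋ x are {α, β, ε}, {α, β, γ, ε}, {α, β, δ, ε}, {α, β, γ, δ, ε}; each meets A ∖ {ε}, so x IS a limit point.
Collecting: A' = {β, ε}.


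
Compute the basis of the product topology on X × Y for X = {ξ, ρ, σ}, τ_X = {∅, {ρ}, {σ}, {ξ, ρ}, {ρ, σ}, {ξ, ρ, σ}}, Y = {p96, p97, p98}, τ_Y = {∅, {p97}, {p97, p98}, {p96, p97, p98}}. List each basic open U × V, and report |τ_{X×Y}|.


Basis B = {∅ × ∅, {ρ} × {p97}, {σ} × {p97}, {ξ, ρ} × {p97}, {ρ} × {p97, p98}, {ρ, σ} × {p97}, {σ} × {p97, p98}, {ξ, ρ, σ} × {p97}, {ρ} × {p96, p97, p98}, {σ} × {p96, p97, p98}, {ξ, ρ} × {p97, p98}, {ρ, σ} × {p97, p98}, {ξ, ρ} × {p96, p97, p98}, {ξ, ρ, σ} × {p97, p98}, {ρ, σ} × {p96, p97, p98}, {ξ, ρ, σ} × {p96, p97, p98}}; |τ_{X×Y}| = 40.

Enumerate products U × V with U ∈ τ_X, V ∈ τ_Y (deduplicated):
  ∅ × ∅ = {} (∅)
  {ρ} × {p97} = {(ρ,p97)}
  {σ} × {p97} = {(σ,p97)}
  {ξ, ρ} × {p97} = {(ξ,p97), (ρ,p97)}
  {ρ} × {p97, p98} = {(ρ,p97), (ρ,p98)}
  {ρ, σ} × {p97} = {(ρ,p97), (σ,p97)}
  {σ} × {p97, p98} = {(σ,p97), (σ,p98)}
  {ξ, ρ, σ} × {p97} = {(ξ,p97), (ρ,p97), (σ,p97)}
  {ρ} × {p96, p97, p98} = {(ρ,p96), (ρ,p97), (ρ,p98)}
  {σ} × {p96, p97, p98} = {(σ,p96), (σ,p97), (σ,p98)}
  {ξ, ρ} × {p97, p98} = {(ξ,p97), (ξ,p98), (ρ,p97), (ρ,p98)}
  {ρ, σ} × {p97, p98} = {(ρ,p97), (ρ,p98), (σ,p97), (σ,p98)}
  {ξ, ρ} × {p96, p97, p98} = {(ξ,p96), (ξ,p97), (ξ,p98), (ρ,p96), (ρ,p97), (ρ,p98)}
  {ξ, ρ, σ} × {p97, p98} = {(ξ,p97), (ξ,p98), (ρ,p97), (ρ,p98), (σ,p97), (σ,p98)}
  {ρ, σ} × {p96, p97, p98} = {(ρ,p96), (ρ,p97), (ρ,p98), (σ,p96), (σ,p97), (σ,p98)}
  {ξ, ρ, σ} × {p96, p97, p98} = {(ξ,p96), (ξ,p97), (ξ,p98), (ρ,p96), (ρ,p97), (ρ,p98), (σ,p96), (σ,p97), (σ,p98)}
These 16 distinct sets form the basis B.
Close under arbitrary unions to get τ_{X×Y}; counting gives |τ_{X×Y}| = 40.


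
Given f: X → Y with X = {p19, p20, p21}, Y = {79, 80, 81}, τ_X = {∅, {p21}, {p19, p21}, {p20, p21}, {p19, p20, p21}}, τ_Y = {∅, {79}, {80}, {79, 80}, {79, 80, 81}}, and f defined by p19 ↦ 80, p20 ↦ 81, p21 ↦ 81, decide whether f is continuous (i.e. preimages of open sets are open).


f is NOT continuous.

Compute f^{-1}(U) for each U ∈ τ_Y:
  U = ∅: f^{-1}(U) = ∅ ∈ τ_X ✓.
  U = {79}: f^{-1}(U) = ∅ ∈ τ_X ✓.
  U = {80}: f^{-1}(U) = {p19} ∉ τ_X ✗.
  U = {79, 80}: f^{-1}(U) = {p19} ∉ τ_X ✗.
  U = {79, 80, 81}: f^{-1}(U) = {p19, p20, p21} ∈ τ_X ✓.
Found U = {80} with f^{-1}(U) = {p19} not in τ_X. Therefore f is NOT continuous.


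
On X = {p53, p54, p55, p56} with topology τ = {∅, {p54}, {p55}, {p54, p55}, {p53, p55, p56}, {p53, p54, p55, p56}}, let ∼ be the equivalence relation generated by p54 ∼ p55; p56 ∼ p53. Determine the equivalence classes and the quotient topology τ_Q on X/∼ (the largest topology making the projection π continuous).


X/∼ = {[p53=p56], [p54=p55]}; |τ_Q| = 3.

Equivalence classes: [p53=p56], [p54=p55].
Quotient map π: X → X/∼ sends p53 ↦ [p53=p56], p54 ↦ [p54=p55], p55 ↦ [p54=p55], p56 ↦ [p53=p56].
For each subset V ⊆ X/∼, compute π^{-1}(V) ⊆ X and check whether π^{-1}(V) ∈ τ. V is open in τ_Q iff π^{-1}(V) ∈ τ.
  V = {}: π^{-1}(V) = ∅ ∈ τ ✓.
  V = {[p53=p56]}: π^{-1}(V) = {p53, p56} ∉ τ ✗.
  V = {[p54=p55]}: π^{-1}(V) = {p54, p55} ∈ τ ✓.
  V = {[p53=p56], [p54=p55]}: π^{-1}(V) = {p53, p54, p55, p56} ∈ τ ✓.
Open sets in the quotient: τ_Q = {{}, {[p54=p55]}, {[p53=p56], [p54=p55]}} (3 elements).


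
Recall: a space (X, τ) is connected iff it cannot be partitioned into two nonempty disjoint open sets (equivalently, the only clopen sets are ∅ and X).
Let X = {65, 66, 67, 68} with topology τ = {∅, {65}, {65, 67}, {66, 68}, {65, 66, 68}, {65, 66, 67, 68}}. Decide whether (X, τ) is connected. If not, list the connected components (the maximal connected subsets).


(X, τ) is disconnected; components = [{65, 67}, {66, 68}].

Find clopen sets (U ∈ τ with X ∖ U ∈ τ):
  U = ∅, X ∖ U = {65, 66, 67, 68} — both open, so U is clopen.
  U = {65, 67}, X ∖ U = {66, 68} — both open, so U is clopen.
  U = {66, 68}, X ∖ U = {65, 67} — both open, so U is clopen.
  U = {65, 66, 67, 68}, X ∖ U = ∅ — both open, so U is clopen.
Nontrivial clopen(s) exist: e.g. {65, 67}. So (X, τ) is disconnected.
Compute connected components by grouping points that agree on all clopens:
  component: {65, 67}
  component: {66, 68}


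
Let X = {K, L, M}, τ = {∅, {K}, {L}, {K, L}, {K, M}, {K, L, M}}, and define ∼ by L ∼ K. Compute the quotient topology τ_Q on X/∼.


X/∼ = {[K=L], [M]}; |τ_Q| = 3.

Equivalence classes: [K=L], [M].
Quotient map π: X → X/∼ sends K ↦ [K=L], L ↦ [K=L], M ↦ [M].
For each subset V ⊆ X/∼, compute π^{-1}(V) ⊆ X and check whether π^{-1}(V) ∈ τ. V is open in τ_Q iff π^{-1}(V) ∈ τ.
  V = {}: π^{-1}(V) = ∅ ∈ τ ✓.
  V = {[K=L]}: π^{-1}(V) = {K, L} ∈ τ ✓.
  V = {[M]}: π^{-1}(V) = {M} ∉ τ ✗.
  V = {[K=L], [M]}: π^{-1}(V) = {K, L, M} ∈ τ ✓.
Open sets in the quotient: τ_Q = {{}, {[K=L]}, {[K=L], [M]}} (3 elements).


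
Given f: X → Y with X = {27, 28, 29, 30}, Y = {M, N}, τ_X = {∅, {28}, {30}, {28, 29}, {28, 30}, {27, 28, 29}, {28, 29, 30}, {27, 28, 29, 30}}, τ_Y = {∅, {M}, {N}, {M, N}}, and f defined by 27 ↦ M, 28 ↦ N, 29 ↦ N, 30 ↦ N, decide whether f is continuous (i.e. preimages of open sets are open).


f is NOT continuous.

Compute f^{-1}(U) for each U ∈ τ_Y:
  U = ∅: f^{-1}(U) = ∅ ∈ τ_X ✓.
  U = {M}: f^{-1}(U) = {27} ∉ τ_X ✗.
  U = {N}: f^{-1}(U) = {28, 29, 30} ∈ τ_X ✓.
  U = {M, N}: f^{-1}(U) = {27, 28, 29, 30} ∈ τ_X ✓.
Found U = {M} with f^{-1}(U) = {27} not in τ_X. Therefore f is NOT continuous.


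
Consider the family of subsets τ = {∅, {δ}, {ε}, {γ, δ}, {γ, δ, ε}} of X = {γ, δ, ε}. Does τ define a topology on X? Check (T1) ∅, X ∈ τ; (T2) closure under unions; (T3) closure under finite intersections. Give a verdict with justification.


τ is NOT a topology on X.

Axiom (T1): ∅ ∈ τ? Yes; X ∈ τ? Yes.
Axiom (T2/T3): check pairwise unions and intersections of members of τ.
Counterexample for (T2): {δ} ∪ {ε} = {δ, ε} ∉ τ. Therefore τ is NOT a topology.


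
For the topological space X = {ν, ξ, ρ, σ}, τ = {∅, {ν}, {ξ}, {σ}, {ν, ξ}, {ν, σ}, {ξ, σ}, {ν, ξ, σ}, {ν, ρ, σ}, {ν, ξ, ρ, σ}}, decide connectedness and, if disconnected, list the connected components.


(X, τ) is disconnected; components = [{ξ}, {ν, ρ, σ}].

Find clopen sets (U ∈ τ with X ∖ U ∈ τ):
  U = ∅, X ∖ U = {ν, ξ, ρ, σ} — both open, so U is clopen.
  U = {ξ}, X ∖ U = {ν, ρ, σ} — both open, so U is clopen.
  U = {ν, ρ, σ}, X ∖ U = {ξ} — both open, so U is clopen.
  U = {ν, ξ, ρ, σ}, X ∖ U = ∅ — both open, so U is clopen.
Nontrivial clopen(s) exist: e.g. {ν, ρ, σ}. So (X, τ) is disconnected.
Compute connected components by grouping points that agree on all clopens:
  component: {ξ}
  component: {ν, ρ, σ}


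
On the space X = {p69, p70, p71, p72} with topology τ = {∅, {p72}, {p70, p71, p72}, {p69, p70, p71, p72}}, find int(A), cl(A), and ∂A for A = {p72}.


int(A) = {p72}, cl(A) = {p69, p70, p71, p72}, ∂A = {p69, p70, p71}.

Closed sets in (X, τ) are complements of opens:
  closed(X, τ) = {∅, {p69}, {p69, p70, p71}, {p69, p70, p71, p72}}.
int(A) = ⋃ {U ∈ τ : U ⊆ A}. Opens contained in A: ∅, {p72}.
Taking the union of these: int(A) = {p72}.
cl(A) = ⋂ {C closed : A ⊆ C}. Closed sets containing A: {p69, p70, p71, p72}.
Intersecting these: cl(A) = {p69, p70, p71, p72}.
∂A = cl(A) ∖ int(A) = {p69, p70, p71, p72} ∖ {p72} = {p69, p70, p71}.


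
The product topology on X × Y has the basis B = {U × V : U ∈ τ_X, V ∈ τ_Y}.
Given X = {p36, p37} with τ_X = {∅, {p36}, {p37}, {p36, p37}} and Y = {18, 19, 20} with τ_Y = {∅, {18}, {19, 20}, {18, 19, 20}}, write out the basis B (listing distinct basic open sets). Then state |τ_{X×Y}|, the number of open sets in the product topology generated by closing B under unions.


Basis B = {∅ × ∅, {p36} × {18}, {p37} × {18}, {p36, p37} × {18}, {p36} × {19, 20}, {p37} × {19, 20}, {p36} × {18, 19, 20}, {p37} × {18, 19, 20}, {p36, p37} × {19, 20}, {p36, p37} × {18, 19, 20}}; |τ_{X×Y}| = 16.

Enumerate products U × V with U ∈ τ_X, V ∈ τ_Y (deduplicated):
  ∅ × ∅ = {} (∅)
  {p36} × {18} = {(p36,18)}
  {p37} × {18} = {(p37,18)}
  {p36, p37} × {18} = {(p36,18), (p37,18)}
  {p36} × {19, 20} = {(p36,19), (p36,20)}
  {p37} × {19, 20} = {(p37,19), (p37,20)}
  {p36} × {18, 19, 20} = {(p36,18), (p36,19), (p36,20)}
  {p37} × {18, 19, 20} = {(p37,18), (p37,19), (p37,20)}
  {p36, p37} × {19, 20} = {(p36,19), (p36,20), (p37,19), (p37,20)}
  {p36, p37} × {18, 19, 20} = {(p36,18), (p36,19), (p36,20), (p37,18), (p37,19), (p37,20)}
These 10 distinct sets form the basis B.
Close under arbitrary unions to get τ_{X×Y}; counting gives |τ_{X×Y}| = 16.


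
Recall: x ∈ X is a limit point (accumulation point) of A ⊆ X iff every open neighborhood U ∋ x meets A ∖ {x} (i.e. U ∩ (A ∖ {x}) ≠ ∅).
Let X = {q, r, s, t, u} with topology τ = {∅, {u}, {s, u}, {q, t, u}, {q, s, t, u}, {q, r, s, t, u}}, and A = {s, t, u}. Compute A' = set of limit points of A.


A' = {q, r, s, t}

For each x ∈ X, list the open sets U ∈ τ with x ∈ U, then check whether U ∩ (A ∖ {x}) ≠ ∅ for every such U.
  x = q: opens ∋ x are {q, t, u}, {q, s, t, u}, {q, r, s, t, u}; each meets A ∖ {q}, so x IS a limit point.
  x = r: opens ∋ x are {q, r, s, t, u}; each meets A ∖ {r}, so x IS a limit point.
  x = s: opens ∋ x are {s, u}, {q, s, t, u}, {q, r, s, t, u}; each meets A ∖ {s}, so x IS a limit point.
  x = t: opens ∋ x are {q, t, u}, {q, s, t, u}, {q, r, s, t, u}; each meets A ∖ {t}, so x IS a limit point.
  x = u: open {u} ∋ x has {u} ∩ (A ∖ {u}) = ∅, so x is NOT a limit point.
Collecting: A' = {q, r, s, t}.


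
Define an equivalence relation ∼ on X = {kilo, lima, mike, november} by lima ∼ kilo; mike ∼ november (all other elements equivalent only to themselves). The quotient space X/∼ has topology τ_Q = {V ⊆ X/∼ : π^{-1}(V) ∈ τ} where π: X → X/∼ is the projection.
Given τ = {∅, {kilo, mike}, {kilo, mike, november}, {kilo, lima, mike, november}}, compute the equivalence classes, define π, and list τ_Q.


X/∼ = {[kilo=lima], [mike=november]}; |τ_Q| = 2.

Equivalence classes: [kilo=lima], [mike=november].
Quotient map π: X → X/∼ sends kilo ↦ [kilo=lima], lima ↦ [kilo=lima], mike ↦ [mike=november], november ↦ [mike=november].
For each subset V ⊆ X/∼, compute π^{-1}(V) ⊆ X and check whether π^{-1}(V) ∈ τ. V is open in τ_Q iff π^{-1}(V) ∈ τ.
  V = {}: π^{-1}(V) = ∅ ∈ τ ✓.
  V = {[kilo=lima]}: π^{-1}(V) = {kilo, lima} ∉ τ ✗.
  V = {[mike=november]}: π^{-1}(V) = {mike, november} ∉ τ ✗.
  V = {[kilo=lima], [mike=november]}: π^{-1}(V) = {kilo, lima, mike, november} ∈ τ ✓.
Open sets in the quotient: τ_Q = {{}, {[kilo=lima], [mike=november]}} (2 elements).


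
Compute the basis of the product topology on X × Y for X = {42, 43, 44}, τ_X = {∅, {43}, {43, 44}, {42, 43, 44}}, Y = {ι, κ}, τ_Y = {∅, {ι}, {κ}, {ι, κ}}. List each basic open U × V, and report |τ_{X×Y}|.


Basis B = {∅ × ∅, {43} × {ι}, {43} × {κ}, {43} × {ι, κ}, {43, 44} × {ι}, {43, 44} × {κ}, {42, 43, 44} × {ι}, {42, 43, 44} × {κ}, {43, 44} × {ι, κ}, {42, 43, 44} × {ι, κ}}; |τ_{X×Y}| = 16.

Enumerate products U × V with U ∈ τ_X, V ∈ τ_Y (deduplicated):
  ∅ × ∅ = {} (∅)
  {43} × {ι} = {(43,ι)}
  {43} × {κ} = {(43,κ)}
  {43} × {ι, κ} = {(43,ι), (43,κ)}
  {43, 44} × {ι} = {(43,ι), (44,ι)}
  {43, 44} × {κ} = {(43,κ), (44,κ)}
  {42, 43, 44} × {ι} = {(42,ι), (43,ι), (44,ι)}
  {42, 43, 44} × {κ} = {(42,κ), (43,κ), (44,κ)}
  {43, 44} × {ι, κ} = {(43,ι), (43,κ), (44,ι), (44,κ)}
  {42, 43, 44} × {ι, κ} = {(42,ι), (42,κ), (43,ι), (43,κ), (44,ι), (44,κ)}
These 10 distinct sets form the basis B.
Close under arbitrary unions to get τ_{X×Y}; counting gives |τ_{X×Y}| = 16.


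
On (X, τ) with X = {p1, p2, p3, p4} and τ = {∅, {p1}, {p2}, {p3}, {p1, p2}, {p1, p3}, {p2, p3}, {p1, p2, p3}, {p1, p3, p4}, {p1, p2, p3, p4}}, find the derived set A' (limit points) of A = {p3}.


A' = {p4}

For each x ∈ X, list the open sets U ∈ τ with x ∈ U, then check whether U ∩ (A ∖ {x}) ≠ ∅ for every such U.
  x = p1: open {p1} ∋ x has {p1} ∩ (A ∖ {p1}) = ∅, so x is NOT a limit point.
  x = p2: open {p2} ∋ x has {p2} ∩ (A ∖ {p2}) = ∅, so x is NOT a limit point.
  x = p3: open {p3} ∋ x has {p3} ∩ (A ∖ {p3}) = ∅, so x is NOT a limit point.
  x = p4: opens ∋ x are {p1, p3, p4}, {p1, p2, p3, p4}; each meets A ∖ {p4}, so x IS a limit point.
Collecting: A' = {p4}.


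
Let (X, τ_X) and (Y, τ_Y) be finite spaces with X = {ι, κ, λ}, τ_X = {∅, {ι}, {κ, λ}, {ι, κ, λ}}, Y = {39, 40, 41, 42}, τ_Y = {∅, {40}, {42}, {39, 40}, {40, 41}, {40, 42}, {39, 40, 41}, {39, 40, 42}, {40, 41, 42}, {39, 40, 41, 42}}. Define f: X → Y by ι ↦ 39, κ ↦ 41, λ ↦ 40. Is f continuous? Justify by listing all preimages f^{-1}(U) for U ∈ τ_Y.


f is NOT continuous.

Compute f^{-1}(U) for each U ∈ τ_Y:
  U = ∅: f^{-1}(U) = ∅ ∈ τ_X ✓.
  U = {40}: f^{-1}(U) = {λ} ∉ τ_X ✗.
  U = {42}: f^{-1}(U) = ∅ ∈ τ_X ✓.
  U = {39, 40}: f^{-1}(U) = {ι, λ} ∉ τ_X ✗.
  U = {40, 41}: f^{-1}(U) = {κ, λ} ∈ τ_X ✓.
  U = {40, 42}: f^{-1}(U) = {λ} ∉ τ_X ✗.
  U = {39, 40, 41}: f^{-1}(U) = {ι, κ, λ} ∈ τ_X ✓.
  U = {39, 40, 42}: f^{-1}(U) = {ι, λ} ∉ τ_X ✗.
  U = {40, 41, 42}: f^{-1}(U) = {κ, λ} ∈ τ_X ✓.
  U = {39, 40, 41, 42}: f^{-1}(U) = {ι, κ, λ} ∈ τ_X ✓.
Found U = {40} with f^{-1}(U) = {λ} not in τ_X. Therefore f is NOT continuous.


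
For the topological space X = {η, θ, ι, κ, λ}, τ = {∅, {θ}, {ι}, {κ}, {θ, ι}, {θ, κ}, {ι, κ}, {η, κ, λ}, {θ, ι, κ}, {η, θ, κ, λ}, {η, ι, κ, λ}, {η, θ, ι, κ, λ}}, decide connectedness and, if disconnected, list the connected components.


(X, τ) is disconnected; components = [{θ}, {ι}, {η, κ, λ}].

Find clopen sets (U ∈ τ with X ∖ U ∈ τ):
  U = ∅, X ∖ U = {η, θ, ι, κ, λ} — both open, so U is clopen.
  U = {θ}, X ∖ U = {η, ι, κ, λ} — both open, so U is clopen.
  U = {ι}, X ∖ U = {η, θ, κ, λ} — both open, so U is clopen.
  U = {θ, ι}, X ∖ U = {η, κ, λ} — both open, so U is clopen.
  U = {η, κ, λ}, X ∖ U = {θ, ι} — both open, so U is clopen.
  U = {η, θ, κ, λ}, X ∖ U = {ι} — both open, so U is clopen.
  U = {η, ι, κ, λ}, X ∖ U = {θ} — both open, so U is clopen.
  U = {η, θ, ι, κ, λ}, X ∖ U = ∅ — both open, so U is clopen.
Nontrivial clopen(s) exist: e.g. {θ, ι}. So (X, τ) is disconnected.
Compute connected components by grouping points that agree on all clopens:
  component: {θ}
  component: {ι}
  component: {η, κ, λ}


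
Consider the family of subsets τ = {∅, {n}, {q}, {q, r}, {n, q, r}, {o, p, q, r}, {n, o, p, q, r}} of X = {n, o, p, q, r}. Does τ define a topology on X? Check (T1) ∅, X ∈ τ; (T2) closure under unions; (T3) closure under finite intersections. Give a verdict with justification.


τ is NOT a topology on X.

Axiom (T1): ∅ ∈ τ? Yes; X ∈ τ? Yes.
Axiom (T2/T3): check pairwise unions and intersections of members of τ.
Counterexample for (T2): {n} ∪ {q} = {n, q} ∉ τ. Therefore τ is NOT a topology.


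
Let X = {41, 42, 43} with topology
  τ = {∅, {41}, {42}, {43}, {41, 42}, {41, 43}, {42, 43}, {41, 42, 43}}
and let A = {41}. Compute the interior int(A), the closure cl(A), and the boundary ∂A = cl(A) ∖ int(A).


int(A) = {41}, cl(A) = {41}, ∂A = ∅.

Closed sets in (X, τ) are complements of opens:
  closed(X, τ) = {∅, {41}, {42}, {43}, {41, 42}, {41, 43}, {42, 43}, {41, 42, 43}}.
int(A) = ⋃ {U ∈ τ : U ⊆ A}. Opens contained in A: ∅, {41}.
Taking the union of these: int(A) = {41}.
cl(A) = ⋂ {C closed : A ⊆ C}. Closed sets containing A: {41}, {41, 42}, {41, 43}, {41, 42, 43}.
Intersecting these: cl(A) = {41}.
∂A = cl(A) ∖ int(A) = {41} ∖ {41} = ∅.


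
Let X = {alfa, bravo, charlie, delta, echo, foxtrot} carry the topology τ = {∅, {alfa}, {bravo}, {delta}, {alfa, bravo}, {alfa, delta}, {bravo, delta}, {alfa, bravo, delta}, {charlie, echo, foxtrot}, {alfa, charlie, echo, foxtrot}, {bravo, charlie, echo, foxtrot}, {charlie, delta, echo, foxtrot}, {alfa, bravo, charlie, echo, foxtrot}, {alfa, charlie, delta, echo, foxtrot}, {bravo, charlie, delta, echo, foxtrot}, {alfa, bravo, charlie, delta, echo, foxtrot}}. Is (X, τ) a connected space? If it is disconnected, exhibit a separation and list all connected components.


(X, τ) is disconnected; components = [{alfa}, {bravo}, {delta}, {charlie, echo, foxtrot}].

Find clopen sets (U ∈ τ with X ∖ U ∈ τ):
  U = ∅, X ∖ U = {alfa, bravo, charlie, delta, echo, foxtrot} — both open, so U is clopen.
  U = {alfa}, X ∖ U = {bravo, charlie, delta, echo, foxtrot} — both open, so U is clopen.
  U = {bravo}, X ∖ U = {alfa, charlie, delta, echo, foxtrot} — both open, so U is clopen.
  U = {delta}, X ∖ U = {alfa, bravo, charlie, echo, foxtrot} — both open, so U is clopen.
  U = {alfa, bravo}, X ∖ U = {charlie, delta, echo, foxtrot} — both open, so U is clopen.
  U = {alfa, delta}, X ∖ U = {bravo, charlie, echo, foxtrot} — both open, so U is clopen.
  U = {bravo, delta}, X ∖ U = {alfa, charlie, echo, foxtrot} — both open, so U is clopen.
  U = {alfa, bravo, delta}, X ∖ U = {charlie, echo, foxtrot} — both open, so U is clopen.
  U = {charlie, echo, foxtrot}, X ∖ U = {alfa, bravo, delta} — both open, so U is clopen.
  U = {alfa, charlie, echo, foxtrot}, X ∖ U = {bravo, delta} — both open, so U is clopen.
  U = {bravo, charlie, echo, foxtrot}, X ∖ U = {alfa, delta} — both open, so U is clopen.
  U = {charlie, delta, echo, foxtrot}, X ∖ U = {alfa, bravo} — both open, so U is clopen.
  U = {alfa, bravo, charlie, echo, foxtrot}, X ∖ U = {delta} — both open, so U is clopen.
  U = {alfa, charlie, delta, echo, foxtrot}, X ∖ U = {bravo} — both open, so U is clopen.
  U = {bravo, charlie, delta, echo, foxtrot}, X ∖ U = {alfa} — both open, so U is clopen.
  U = {alfa, bravo, charlie, delta, echo, foxtrot}, X ∖ U = ∅ — both open, so U is clopen.
Nontrivial clopen(s) exist: e.g. {alfa}. So (X, τ) is disconnected.
Compute connected components by grouping points that agree on all clopens:
  component: {alfa}
  component: {bravo}
  component: {delta}
  component: {charlie, echo, foxtrot}


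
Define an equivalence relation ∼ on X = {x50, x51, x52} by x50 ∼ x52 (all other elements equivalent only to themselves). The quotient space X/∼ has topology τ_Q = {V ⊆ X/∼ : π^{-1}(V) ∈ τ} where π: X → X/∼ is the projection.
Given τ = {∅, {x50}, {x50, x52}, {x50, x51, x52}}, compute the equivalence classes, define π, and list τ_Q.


X/∼ = {[x50=x52], [x51]}; |τ_Q| = 3.

Equivalence classes: [x50=x52], [x51].
Quotient map π: X → X/∼ sends x50 ↦ [x50=x52], x51 ↦ [x51], x52 ↦ [x50=x52].
For each subset V ⊆ X/∼, compute π^{-1}(V) ⊆ X and check whether π^{-1}(V) ∈ τ. V is open in τ_Q iff π^{-1}(V) ∈ τ.
  V = {}: π^{-1}(V) = ∅ ∈ τ ✓.
  V = {[x50=x52]}: π^{-1}(V) = {x50, x52} ∈ τ ✓.
  V = {[x51]}: π^{-1}(V) = {x51} ∉ τ ✗.
  V = {[x50=x52], [x51]}: π^{-1}(V) = {x50, x51, x52} ∈ τ ✓.
Open sets in the quotient: τ_Q = {{}, {[x50=x52]}, {[x50=x52], [x51]}} (3 elements).


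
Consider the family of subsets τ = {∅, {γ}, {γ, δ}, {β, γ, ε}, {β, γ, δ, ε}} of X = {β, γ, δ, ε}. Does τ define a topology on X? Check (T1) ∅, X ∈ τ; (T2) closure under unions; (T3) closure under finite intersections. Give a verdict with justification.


τ IS a topology on X.

Axiom (T1): ∅ ∈ τ? Yes; X ∈ τ? Yes.
Axiom (T2/T3): check pairwise unions and intersections of members of τ.
All pairwise intersections and unions checked — each lies in τ. Therefore τ satisfies (T1), (T2), (T3): it IS a topology on X.


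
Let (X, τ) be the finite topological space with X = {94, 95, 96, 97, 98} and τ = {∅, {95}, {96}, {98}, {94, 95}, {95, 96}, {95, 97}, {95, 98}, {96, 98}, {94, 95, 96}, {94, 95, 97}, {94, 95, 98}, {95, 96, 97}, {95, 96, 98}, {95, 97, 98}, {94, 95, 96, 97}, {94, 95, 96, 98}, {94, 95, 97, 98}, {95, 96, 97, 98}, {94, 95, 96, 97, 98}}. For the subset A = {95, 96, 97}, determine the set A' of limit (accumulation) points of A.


A' = {94, 97}

For each x ∈ X, list the open sets U ∈ τ with x ∈ U, then check whether U ∩ (A ∖ {x}) ≠ ∅ for every such U.
  x = 94: opens ∋ x are {94, 95}, {94, 95, 96}, {94, 95, 97}, {94, 95, 98}, {94, 95, 96, 97}, {94, 95, 96, 98}, {94, 95, 97, 98}, {94, 95, 96, 97, 98}; each meets A ∖ {94}, so x IS a limit point.
  x = 95: open {95} ∋ x has {95} ∩ (A ∖ {95}) = ∅, so x is NOT a limit point.
  x = 96: open {96} ∋ x has {96} ∩ (A ∖ {96}) = ∅, so x is NOT a limit point.
  x = 97: opens ∋ x are {95, 97}, {94, 95, 97}, {95, 96, 97}, {95, 97, 98}, {94, 95, 96, 97}, {94, 95, 97, 98}, {95, 96, 97, 98}, {94, 95, 96, 97, 98}; each meets A ∖ {97}, so x IS a limit point.
  x = 98: open {98} ∋ x has {98} ∩ (A ∖ {98}) = ∅, so x is NOT a limit point.
Collecting: A' = {94, 97}.


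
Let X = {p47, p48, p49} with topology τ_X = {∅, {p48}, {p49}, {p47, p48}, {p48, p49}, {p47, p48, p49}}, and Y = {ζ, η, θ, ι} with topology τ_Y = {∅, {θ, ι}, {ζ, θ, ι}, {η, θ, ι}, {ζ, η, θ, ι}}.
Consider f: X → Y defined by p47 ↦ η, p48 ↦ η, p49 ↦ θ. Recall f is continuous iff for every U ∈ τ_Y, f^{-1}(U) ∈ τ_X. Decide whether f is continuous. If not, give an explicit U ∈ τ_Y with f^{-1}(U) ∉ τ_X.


f IS continuous.

Compute f^{-1}(U) for each U ∈ τ_Y:
  U = ∅: f^{-1}(U) = ∅ ∈ τ_X ✓.
  U = {θ, ι}: f^{-1}(U) = {p49} ∈ τ_X ✓.
  U = {ζ, θ, ι}: f^{-1}(U) = {p49} ∈ τ_X ✓.
  U = {η, θ, ι}: f^{-1}(U) = {p47, p48, p49} ∈ τ_X ✓.
  U = {ζ, η, θ, ι}: f^{-1}(U) = {p47, p48, p49} ∈ τ_X ✓.
Every preimage lies in τ_X, so f IS continuous.


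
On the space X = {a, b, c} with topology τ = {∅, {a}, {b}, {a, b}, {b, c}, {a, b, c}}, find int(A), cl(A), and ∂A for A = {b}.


int(A) = {b}, cl(A) = {b, c}, ∂A = {c}.

Closed sets in (X, τ) are complements of opens:
  closed(X, τ) = {∅, {a}, {c}, {a, c}, {b, c}, {a, b, c}}.
int(A) = ⋃ {U ∈ τ : U ⊆ A}. Opens contained in A: ∅, {b}.
Taking the union of these: int(A) = {b}.
cl(A) = ⋂ {C closed : A ⊆ C}. Closed sets containing A: {b, c}, {a, b, c}.
Intersecting these: cl(A) = {b, c}.
∂A = cl(A) ∖ int(A) = {b, c} ∖ {b} = {c}.


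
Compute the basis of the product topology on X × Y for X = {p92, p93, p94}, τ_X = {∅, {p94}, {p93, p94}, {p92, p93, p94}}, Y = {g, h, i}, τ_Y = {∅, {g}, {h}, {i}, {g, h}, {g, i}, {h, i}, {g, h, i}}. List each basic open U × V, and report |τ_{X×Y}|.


Basis B = {∅ × ∅, {p94} × {g}, {p94} × {h}, {p94} × {i}, {p93, p94} × {g}, {p93, p94} × {h}, {p93, p94} × {i}, {p94} × {g, h}, {p94} × {g, i}, {p94} × {h, i}, {p92, p93, p94} × {g}, {p92, p93, p94} × {h}, {p92, p93, p94} × {i}, {p94} × {g, h, i}, {p93, p94} × {g, h}, {p93, p94} × {g, i}, {p93, p94} × {h, i}, {p92, p93, p94} × {g, h}, {p92, p93, p94} × {g, i}, {p92, p93, p94} × {h, i}, {p93, p94} × {g, h, i}, {p92, p93, p94} × {g, h, i}}; |τ_{X×Y}| = 64.

Enumerate products U × V with U ∈ τ_X, V ∈ τ_Y (deduplicated):
  ∅ × ∅ = {} (∅)
  {p94} × {g} = {(p94,g)}
  {p94} × {h} = {(p94,h)}
  {p94} × {i} = {(p94,i)}
  {p93, p94} × {g} = {(p93,g), (p94,g)}
  {p93, p94} × {h} = {(p93,h), (p94,h)}
  {p93, p94} × {i} = {(p93,i), (p94,i)}
  {p94} × {g, h} = {(p94,g), (p94,h)}
  {p94} × {g, i} = {(p94,g), (p94,i)}
  {p94} × {h, i} = {(p94,h), (p94,i)}
  {p92, p93, p94} × {g} = {(p92,g), (p93,g), (p94,g)}
  {p92, p93, p94} × {h} = {(p92,h), (p93,h), (p94,h)}
  {p92, p93, p94} × {i} = {(p92,i), (p93,i), (p94,i)}
  {p94} × {g, h, i} = {(p94,g), (p94,h), (p94,i)}
  {p93, p94} × {g, h} = {(p93,g), (p93,h), (p94,g), (p94,h)}
  {p93, p94} × {g, i} = {(p93,g), (p93,i), (p94,g), (p94,i)}
  {p93, p94} × {h, i} = {(p93,h), (p93,i), (p94,h), (p94,i)}
  {p92, p93, p94} × {g, h} = {(p92,g), (p92,h), (p93,g), (p93,h), (p94,g), (p94,h)}
  {p92, p93, p94} × {g, i} = {(p92,g), (p92,i), (p93,g), (p93,i), (p94,g), (p94,i)}
  {p92, p93, p94} × {h, i} = {(p92,h), (p92,i), (p93,h), (p93,i), (p94,h), (p94,i)}
  {p93, p94} × {g, h, i} = {(p93,g), (p93,h), (p93,i), (p94,g), (p94,h), (p94,i)}
  {p92, p93, p94} × {g, h, i} = {(p92,g), (p92,h), (p92,i), (p93,g), (p93,h), (p93,i), (p94,g), (p94,h), (p94,i)}
These 22 distinct sets form the basis B.
Close under arbitrary unions to get τ_{X×Y}; counting gives |τ_{X×Y}| = 64.
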